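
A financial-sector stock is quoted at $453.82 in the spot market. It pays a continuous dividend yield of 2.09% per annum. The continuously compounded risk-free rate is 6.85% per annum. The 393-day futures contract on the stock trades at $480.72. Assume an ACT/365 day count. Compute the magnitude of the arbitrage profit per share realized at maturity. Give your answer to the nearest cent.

Fair futures: F* = S·e^(carry·T), with carry = (r − q) = 0.0685 − 0.0209 = 0.0476
F* = 453.82 · e^(0.0476 × 393/365) = 453.82 · e^0.051252 = 453.82 × 1.052588 = $477.6855
Market $480.72 > fair $477.6855: forward overpriced → cash-and-carry (buy spot, short the forward).
At maturity, profit = |F_mkt − F*| = |480.72 − 477.6855| = $3.03 per share

$3.03 per share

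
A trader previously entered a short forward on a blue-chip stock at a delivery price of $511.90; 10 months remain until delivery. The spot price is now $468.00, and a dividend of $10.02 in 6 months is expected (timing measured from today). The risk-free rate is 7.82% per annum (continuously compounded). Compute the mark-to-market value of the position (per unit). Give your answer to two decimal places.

$21.24

PV(remaining dividends) I = 10.02·e^(−0.0782·6/12) = 9.6358
Current forward F = (S − I)·e^(rT) = (468.00 − 9.6358)·e^(0.0782·10/12) = 458.3642 × 1.067337 = 489.2291
Value (long) = (F − K)·e^(−rT) = (489.2291 − 511.90) × 0.936911 = -21.2406
Short position value = −(long value) = $21.24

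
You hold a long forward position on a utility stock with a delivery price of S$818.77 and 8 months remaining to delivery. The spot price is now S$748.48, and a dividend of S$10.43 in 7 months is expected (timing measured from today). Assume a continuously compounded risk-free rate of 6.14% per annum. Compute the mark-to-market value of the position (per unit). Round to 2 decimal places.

-S$47.51

PV(remaining dividends) I = 10.43·e^(−0.0614·7/12) = 10.0630
Current forward F = (S − I)·e^(rT) = (748.48 − 10.0630)·e^(0.0614·8/12) = 738.4170 × 1.041783 = 769.2703
Value (long) = (F − K)·e^(−rT) = (769.2703 − 818.77) × 0.959893 = -47.5144
Value = -S$47.51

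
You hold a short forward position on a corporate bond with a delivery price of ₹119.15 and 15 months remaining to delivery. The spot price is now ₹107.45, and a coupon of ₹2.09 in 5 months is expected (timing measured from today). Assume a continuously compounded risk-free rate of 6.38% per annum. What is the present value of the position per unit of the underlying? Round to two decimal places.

PV(remaining coupons) I = 2.09·e^(−0.0638·5/12) = 2.0352
Current forward F = (S − I)·e^(rT) = (107.45 − 2.0352)·e^(0.0638·15/12) = 105.4148 × 1.083016 = 114.1659
Value (long) = (F − K)·e^(−rT) = (114.1659 − 119.15) × 0.923347 = -4.6021
Short position value = −(long value) = ₹4.60

₹4.60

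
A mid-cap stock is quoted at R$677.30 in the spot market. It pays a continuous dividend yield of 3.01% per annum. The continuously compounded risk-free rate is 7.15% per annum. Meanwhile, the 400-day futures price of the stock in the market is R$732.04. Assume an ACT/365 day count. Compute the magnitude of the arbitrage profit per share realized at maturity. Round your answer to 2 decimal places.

R$23.30 per share

Fair futures: F* = S·e^(carry·T), with carry = (r − q) = 0.0715 − 0.0301 = 0.0414
F* = 677.30 · e^(0.0414 × 400/365) = 677.30 · e^0.045370 = 677.30 × 1.046415 = R$708.7369
Market R$732.04 > fair R$708.7369: forward overpriced → cash-and-carry (buy spot, short the forward).
At maturity, profit = |F_mkt − F*| = |732.04 − 708.7369| = R$23.30 per share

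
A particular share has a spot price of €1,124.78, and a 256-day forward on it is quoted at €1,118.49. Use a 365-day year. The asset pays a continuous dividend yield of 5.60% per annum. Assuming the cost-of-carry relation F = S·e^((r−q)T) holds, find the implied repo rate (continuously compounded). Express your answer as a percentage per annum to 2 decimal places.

From F = S·e^((r−q)T): (r − q) = ln(F/S)/T
ln(1118.49/1124.78) = ln(0.994408) = -0.005608
(r − q) = -0.005608 / (256/365) = -0.007996
r = ln(F/S)/T + q = -0.007996 + 0.0560 = 0.048004
r = 4.80%

4.80%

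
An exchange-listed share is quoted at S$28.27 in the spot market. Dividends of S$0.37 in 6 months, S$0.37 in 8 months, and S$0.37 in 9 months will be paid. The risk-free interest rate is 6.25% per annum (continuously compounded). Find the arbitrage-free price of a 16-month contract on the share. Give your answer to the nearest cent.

S$29.57

PV(dividends) I = 0.37·e^(−0.0625·6/12) + 0.37·e^(−0.0625·8/12) + 0.37·e^(−0.0625·9/12)
I = 0.3586 + 0.3549 + 0.3531 = 1.0666
F = (S − I)·e^(rT) = (28.27 − 1.0666) · e^(0.0625·16/12)
= 27.2034 · e^0.083333 = 27.2034 × 1.086904 = S$29.57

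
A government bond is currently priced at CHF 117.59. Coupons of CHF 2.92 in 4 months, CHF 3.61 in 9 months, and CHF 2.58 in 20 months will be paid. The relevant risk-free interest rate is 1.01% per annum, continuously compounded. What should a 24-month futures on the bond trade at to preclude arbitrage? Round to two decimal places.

CHF 110.78

PV(coupons) I = 2.92·e^(−0.0101·4/12) + 3.61·e^(−0.0101·9/12) + 2.58·e^(−0.0101·20/12)
I = 2.9102 + 3.5828 + 2.5369 = 9.0299
F = (S − I)·e^(rT) = (117.59 − 9.0299) · e^(0.0101·24/12)
= 108.5601 · e^0.020200 = 108.5601 × 1.020405 = CHF 110.78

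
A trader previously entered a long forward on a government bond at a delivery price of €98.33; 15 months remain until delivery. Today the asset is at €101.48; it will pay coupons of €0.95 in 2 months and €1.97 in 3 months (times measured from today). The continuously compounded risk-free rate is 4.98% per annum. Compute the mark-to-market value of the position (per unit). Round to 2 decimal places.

€6.20

PV(remaining coupons) I = 0.95·e^(−0.0498·2/12) + 1.97·e^(−0.0498·3/12) = 2.8878
Current forward F = (S − I)·e^(rT) = (101.48 − 2.8878)·e^(0.0498·15/12) = 98.5922 × 1.064228 = 104.9246
Value (long) = (F − K)·e^(−rT) = (104.9246 − 98.33) × 0.939648 = 6.1966
Value = €6.20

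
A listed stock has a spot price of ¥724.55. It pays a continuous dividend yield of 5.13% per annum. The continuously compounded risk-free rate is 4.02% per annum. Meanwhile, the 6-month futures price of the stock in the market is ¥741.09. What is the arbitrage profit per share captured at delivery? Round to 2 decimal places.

Fair futures: F* = S·e^(carry·T), with carry = (r − q) = 0.0402 − 0.0513 = -0.0111
F* = 724.55 · e^(-0.0111 × 6/12) = 724.55 · e^-0.005550 = 724.55 × 0.994465 = ¥720.5396
Market ¥741.09 > fair ¥720.5396: forward overpriced → cash-and-carry (buy spot, short the forward).
At maturity, profit = |F_mkt − F*| = |741.09 − 720.5396| = ¥20.55 per share

¥20.55 per share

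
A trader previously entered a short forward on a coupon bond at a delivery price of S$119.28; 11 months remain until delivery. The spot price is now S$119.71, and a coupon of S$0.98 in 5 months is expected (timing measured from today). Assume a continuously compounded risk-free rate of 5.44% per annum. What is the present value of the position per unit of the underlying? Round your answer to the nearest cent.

PV(remaining coupons) I = 0.98·e^(−0.0544·5/12) = 0.9580
Current forward F = (S − I)·e^(rT) = (119.71 − 0.9580)·e^(0.0544·11/12) = 118.7520 × 1.051131 = 124.8239
Value (long) = (F − K)·e^(−rT) = (124.8239 − 119.28) × 0.951356 = 5.2742
Short position value = −(long value) = -S$5.27

-S$5.27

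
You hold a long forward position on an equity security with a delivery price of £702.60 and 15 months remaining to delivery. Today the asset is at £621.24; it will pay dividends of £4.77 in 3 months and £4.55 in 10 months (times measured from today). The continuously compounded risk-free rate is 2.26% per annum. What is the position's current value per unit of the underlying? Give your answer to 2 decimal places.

-£71.00

PV(remaining dividends) I = 4.77·e^(−0.0226·3/12) + 4.55·e^(−0.0226·10/12) = 9.2082
Current forward F = (S − I)·e^(rT) = (621.24 − 9.2082)·e^(0.0226·15/12) = 612.0318 × 1.028653 = 629.5683
Value (long) = (F − K)·e^(−rT) = (629.5683 − 702.60) × 0.972145 = -70.9974
Value = -£71.00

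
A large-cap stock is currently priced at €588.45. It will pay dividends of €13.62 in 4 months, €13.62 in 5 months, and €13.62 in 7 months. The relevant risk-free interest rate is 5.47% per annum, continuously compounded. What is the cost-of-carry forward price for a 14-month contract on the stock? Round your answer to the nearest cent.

€584.72

PV(dividends) I = 13.62·e^(−0.0547·4/12) + 13.62·e^(−0.0547·5/12) + 13.62·e^(−0.0547·7/12)
I = 13.3739 + 13.3131 + 13.1923 = 39.8793
F = (S − I)·e^(rT) = (588.45 − 39.8793) · e^(0.0547·14/12)
= 548.5707 · e^0.063817 = 548.5707 × 1.065897 = €584.72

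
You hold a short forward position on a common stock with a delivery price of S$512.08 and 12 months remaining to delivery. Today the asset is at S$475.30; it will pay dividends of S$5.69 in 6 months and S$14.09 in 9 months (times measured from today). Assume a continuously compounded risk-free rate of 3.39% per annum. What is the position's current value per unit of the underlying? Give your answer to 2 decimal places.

S$39.04

PV(remaining dividends) I = 5.69·e^(−0.0339·6/12) + 14.09·e^(−0.0339·9/12) = 19.3306
Current forward F = (S − I)·e^(rT) = (475.30 − 19.3306)·e^(0.0339·12/12) = 455.9694 × 1.034481 = 471.6917
Value (long) = (F − K)·e^(−rT) = (471.6917 − 512.08) × 0.966668 = -39.0421
Short position value = −(long value) = S$39.04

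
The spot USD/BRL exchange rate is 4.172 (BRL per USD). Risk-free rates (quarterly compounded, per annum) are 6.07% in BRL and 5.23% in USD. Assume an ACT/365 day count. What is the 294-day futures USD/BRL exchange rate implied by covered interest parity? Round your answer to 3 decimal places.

By covered interest parity, F = S · (1+r_BRL/4)^(4T) / (1+r_USD/4)^(4T)
= 4.172 × 1.049722 / 1.042742 = 4.172 × 1.006694
F = 4.200 BRL per USD

4.200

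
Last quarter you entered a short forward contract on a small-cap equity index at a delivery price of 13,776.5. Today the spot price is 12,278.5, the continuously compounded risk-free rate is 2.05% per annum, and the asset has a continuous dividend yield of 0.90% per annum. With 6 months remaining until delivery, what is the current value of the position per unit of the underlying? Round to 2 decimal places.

Current fair forward for the remaining 6 months: F = S·e^((r − q)·T), (r − q) = 0.0205 − 0.0090 = 0.0115
F = 12278.5 · e^(0.0115 × 6/12) = 12278.5 × 1.00576656 = 12349.3047
Value of long forward = (F − K)·e^(−rT) = (12349.3047 − 13776.5) · e^(−0.0205·6/12)
= -1427.1953 × 0.98980235 = -1412.64
Short position value = −(long value) = 1412.64

1412.64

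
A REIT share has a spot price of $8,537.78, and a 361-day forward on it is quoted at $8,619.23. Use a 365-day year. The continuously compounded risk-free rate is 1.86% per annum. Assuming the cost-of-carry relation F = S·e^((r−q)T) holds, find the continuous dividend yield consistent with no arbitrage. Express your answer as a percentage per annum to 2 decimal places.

From F = S·e^((r−q)T): (r − q) = ln(F/S)/T
ln(8619.23/8537.78) = ln(1.009540) = 0.009495
(r − q) = 0.009495 / (361/365) = 0.009600
q = r − ln(F/S)/T = 0.0186 − 0.009600 = 0.009000
q = 0.90%

0.90%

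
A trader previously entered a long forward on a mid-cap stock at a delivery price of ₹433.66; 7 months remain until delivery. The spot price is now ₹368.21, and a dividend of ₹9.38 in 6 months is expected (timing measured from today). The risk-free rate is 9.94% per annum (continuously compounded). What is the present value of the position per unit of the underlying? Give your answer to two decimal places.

PV(remaining dividends) I = 9.38·e^(−0.0994·6/12) = 8.9252
Current forward F = (S − I)·e^(rT) = (368.21 − 8.9252)·e^(0.0994·7/12) = 359.2848 × 1.059697 = 380.7330
Value (long) = (F − K)·e^(−rT) = (380.7330 − 433.66) × 0.943666 = -49.9454
Value = -₹49.95

-₹49.95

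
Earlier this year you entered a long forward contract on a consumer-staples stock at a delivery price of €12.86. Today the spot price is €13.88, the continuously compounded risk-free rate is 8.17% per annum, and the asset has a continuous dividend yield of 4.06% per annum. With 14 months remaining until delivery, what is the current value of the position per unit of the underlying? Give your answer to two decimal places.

Current fair forward for the remaining 14 months: F = S·e^((r − q)·T), (r − q) = 0.0817 − 0.0406 = 0.0411
F = 13.88 · e^(0.0411 × 14/12) = 13.88 × 1.049118 = 14.5618
Value of long forward = (F − K)·e^(−rT) = (14.5618 − 12.86) · e^(−0.0817·14/12)
= 1.7018 × 0.909085 = 1.55

€1.55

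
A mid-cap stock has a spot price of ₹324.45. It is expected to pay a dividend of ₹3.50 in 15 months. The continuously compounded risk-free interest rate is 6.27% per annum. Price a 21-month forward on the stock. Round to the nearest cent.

PV(dividends) I = 3.50·e^(−0.0627·15/12)
I = 3.2362
F = (S − I)·e^(rT) = (324.45 − 3.2362) · e^(0.0627·21/12)
= 321.2138 · e^0.109725 = 321.2138 × 1.115971 = ₹358.47

₹358.47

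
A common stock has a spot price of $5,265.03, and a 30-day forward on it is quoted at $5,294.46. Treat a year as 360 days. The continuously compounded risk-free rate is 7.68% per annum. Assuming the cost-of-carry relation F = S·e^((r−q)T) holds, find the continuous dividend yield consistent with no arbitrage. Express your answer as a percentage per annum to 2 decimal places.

From F = S·e^((r−q)T): (r − q) = ln(F/S)/T
ln(5294.46/5265.03) = ln(1.005590) = 0.005574
(r − q) = 0.005574 / (30/360) = 0.066888
q = r − ln(F/S)/T = 0.0768 − 0.066888 = 0.009912
q = 0.99%

0.99%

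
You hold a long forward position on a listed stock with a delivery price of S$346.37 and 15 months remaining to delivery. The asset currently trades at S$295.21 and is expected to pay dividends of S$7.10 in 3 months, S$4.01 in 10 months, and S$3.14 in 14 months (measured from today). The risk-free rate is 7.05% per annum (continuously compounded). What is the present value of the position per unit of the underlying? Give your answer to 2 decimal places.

-S$35.59

PV(remaining dividends) I = 7.10·e^(−0.0705·3/12) + 4.01·e^(−0.0705·10/12) + 3.14·e^(−0.0705·14/12) = 13.6492
Current forward F = (S − I)·e^(rT) = (295.21 − 13.6492)·e^(0.0705·15/12) = 281.5608 × 1.092125 = 307.4996
Value (long) = (F − K)·e^(−rT) = (307.4996 − 346.37) × 0.915646 = -35.5915
Value = -S$35.59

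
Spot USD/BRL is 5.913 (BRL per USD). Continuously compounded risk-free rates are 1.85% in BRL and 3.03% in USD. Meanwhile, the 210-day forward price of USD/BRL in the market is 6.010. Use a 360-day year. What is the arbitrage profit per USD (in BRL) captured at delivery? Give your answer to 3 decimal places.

0.138 per USD (in BRL)

Fair forward: F* = S·e^(carry·T), with carry = (r_BRL − r_USD) = 0.0185 − 0.0303 = -0.0118
F* = 5.913 · e^(-0.0118 × 210/360) = 5.913 · e^-0.006883 = 5.913 × 0.993141 = 5.8724
Market 6.010 > fair 5.8724: forward overpriced → cash-and-carry (buy spot, short the forward).
At maturity, profit = |F_mkt − F*| = |6.010 − 5.8724| = 0.138 per USD (in BRL)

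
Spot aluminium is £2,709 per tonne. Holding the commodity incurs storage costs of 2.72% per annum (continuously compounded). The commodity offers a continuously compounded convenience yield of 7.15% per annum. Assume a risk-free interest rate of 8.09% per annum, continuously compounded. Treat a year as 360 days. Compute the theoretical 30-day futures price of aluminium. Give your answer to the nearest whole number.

£2,717 per tonne

Net carry = r + u − y = 0.0809 + 0.0272 − 0.0715 = 0.0366
F = S·e^((r+u−y)T) = 2709 · e^(0.0366 × 30/360) = 2709 · e^0.003050
= 2709 × 1.003055 = £2,717 per tonne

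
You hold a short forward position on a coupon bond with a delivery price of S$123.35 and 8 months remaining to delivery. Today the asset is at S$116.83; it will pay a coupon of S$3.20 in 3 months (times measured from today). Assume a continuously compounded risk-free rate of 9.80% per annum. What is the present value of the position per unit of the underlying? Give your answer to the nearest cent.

PV(remaining coupons) I = 3.20·e^(−0.0980·3/12) = 3.1226
Current forward F = (S − I)·e^(rT) = (116.83 − 3.1226)·e^(0.0980·8/12) = 113.7074 × 1.067515 = 121.3844
Value (long) = (F − K)·e^(−rT) = (121.3844 − 123.35) × 0.936755 = -1.8413
Short position value = −(long value) = S$1.84

S$1.84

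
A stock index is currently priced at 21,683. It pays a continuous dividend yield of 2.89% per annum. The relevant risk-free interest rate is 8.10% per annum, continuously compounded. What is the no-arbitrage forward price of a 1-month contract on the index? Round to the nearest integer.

F = S·e^((r − q)T) = 21683 · e^((0.0810 − 0.0289) × 1/12)
= 21683 · e^0.004342 = 21683 × 1.004351
F = 21,777

21,777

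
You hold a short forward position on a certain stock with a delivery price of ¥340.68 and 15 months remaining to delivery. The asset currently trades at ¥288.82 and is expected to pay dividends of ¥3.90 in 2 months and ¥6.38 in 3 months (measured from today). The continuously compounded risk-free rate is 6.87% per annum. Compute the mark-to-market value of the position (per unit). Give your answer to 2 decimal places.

PV(remaining dividends) I = 3.90·e^(−0.0687·2/12) + 6.38·e^(−0.0687·3/12) = 10.1270
Current forward F = (S − I)·e^(rT) = (288.82 − 10.1270)·e^(0.0687·15/12) = 278.6930 × 1.089670 = 303.6834
Value (long) = (F − K)·e^(−rT) = (303.6834 − 340.68) × 0.917709 = -33.9521
Short position value = −(long value) = ¥33.95

¥33.95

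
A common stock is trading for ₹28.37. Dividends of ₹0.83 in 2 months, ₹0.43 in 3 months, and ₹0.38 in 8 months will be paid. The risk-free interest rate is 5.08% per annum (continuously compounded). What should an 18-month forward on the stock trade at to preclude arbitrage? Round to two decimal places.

₹28.87

PV(dividends) I = 0.83·e^(−0.0508·2/12) + 0.43·e^(−0.0508·3/12) + 0.38·e^(−0.0508·8/12)
I = 0.8230 + 0.4246 + 0.3673 = 1.6149
F = (S − I)·e^(rT) = (28.37 − 1.6149) · e^(0.0508·18/12)
= 26.7551 · e^0.076200 = 26.7551 × 1.079178 = ₹28.87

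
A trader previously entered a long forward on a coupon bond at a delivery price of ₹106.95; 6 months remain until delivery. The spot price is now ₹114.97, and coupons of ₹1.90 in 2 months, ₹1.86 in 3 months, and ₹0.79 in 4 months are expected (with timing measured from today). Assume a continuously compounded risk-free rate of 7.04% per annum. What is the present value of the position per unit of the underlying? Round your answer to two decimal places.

₹7.24

PV(remaining coupons) I = 1.90·e^(−0.0704·2/12) + 1.86·e^(−0.0704·3/12) + 0.79·e^(−0.0704·4/12) = 4.4771
Current forward F = (S − I)·e^(rT) = (114.97 − 4.4771)·e^(0.0704·6/12) = 110.4929 × 1.035827 = 114.4515
Value (long) = (F − K)·e^(−rT) = (114.4515 − 106.95) × 0.965412 = 7.2420
Value = ₹7.24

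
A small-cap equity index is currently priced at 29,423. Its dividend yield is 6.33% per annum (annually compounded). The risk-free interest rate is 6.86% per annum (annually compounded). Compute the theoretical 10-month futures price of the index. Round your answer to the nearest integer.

F = S · (1+r)^T / (1+q)^T
= 29423 × 1.056848 / 1.052478 = 29423 × 1.004152
F = 29,545

29,545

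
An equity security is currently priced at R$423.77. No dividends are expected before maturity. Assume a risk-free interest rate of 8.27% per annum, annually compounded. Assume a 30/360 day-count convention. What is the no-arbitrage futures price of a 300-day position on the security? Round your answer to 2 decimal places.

F = S · (1+r)^T
= 423.77 × 1.068456
F = R$452.78

R$452.78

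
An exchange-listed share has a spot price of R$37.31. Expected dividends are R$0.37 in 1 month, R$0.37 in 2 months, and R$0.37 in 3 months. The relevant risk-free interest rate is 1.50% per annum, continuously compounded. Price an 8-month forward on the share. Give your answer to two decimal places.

PV(dividends) I = 0.37·e^(−0.0150·1/12) + 0.37·e^(−0.0150·2/12) + 0.37·e^(−0.0150·3/12)
I = 0.3695 + 0.3691 + 0.3686 = 1.1072
F = (S − I)·e^(rT) = (37.31 − 1.1072) · e^(0.0150·8/12)
= 36.2028 · e^0.010000 = 36.2028 × 1.010050 = R$36.57

R$36.57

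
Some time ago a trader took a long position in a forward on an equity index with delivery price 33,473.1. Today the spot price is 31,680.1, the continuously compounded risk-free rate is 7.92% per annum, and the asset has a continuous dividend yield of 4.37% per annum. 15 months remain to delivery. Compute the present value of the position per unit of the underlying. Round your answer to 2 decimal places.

-322.03

Current fair forward for the remaining 15 months: F = S·e^((r − q)·T), (r − q) = 0.0792 − 0.0437 = 0.0355
F = 31680.1 · e^(0.0355 × 15/12) = 31680.1 × 1.04537430 = 33117.5624
Value of long forward = (F − K)·e^(−rT) = (33117.5624 − 33473.1) · e^(−0.0792·15/12)
= -355.5376 × 0.90574271 = -322.03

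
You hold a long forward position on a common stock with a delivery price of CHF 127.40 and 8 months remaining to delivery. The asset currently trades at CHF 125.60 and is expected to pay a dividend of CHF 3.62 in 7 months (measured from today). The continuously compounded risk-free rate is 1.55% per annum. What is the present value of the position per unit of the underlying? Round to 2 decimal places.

PV(remaining dividends) I = 3.62·e^(−0.0155·7/12) = 3.5874
Current forward F = (S − I)·e^(rT) = (125.60 − 3.5874)·e^(0.0155·8/12) = 122.0126 × 1.010387 = 123.2799
Value (long) = (F − K)·e^(−rT) = (123.2799 − 127.40) × 0.989720 = -4.0777
Value = -CHF 4.08

-CHF 4.08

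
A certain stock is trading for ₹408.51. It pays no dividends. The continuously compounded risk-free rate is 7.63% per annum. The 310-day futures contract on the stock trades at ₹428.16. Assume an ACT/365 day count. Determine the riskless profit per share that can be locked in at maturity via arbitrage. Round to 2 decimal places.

₹7.70 per share

Fair futures: F* = S·e^(carry·T), with carry = r = 0.0763
F* = 408.51 · e^(0.0763 × 310/365) = 408.51 · e^0.064803 = 408.51 × 1.066949 = ₹435.8593
Market ₹428.16 < fair ₹435.8593: forward underpriced → reverse cash-and-carry (short spot, go long the forward).
At maturity, profit = |F_mkt − F*| = |428.16 − 435.8593| = ₹7.70 per share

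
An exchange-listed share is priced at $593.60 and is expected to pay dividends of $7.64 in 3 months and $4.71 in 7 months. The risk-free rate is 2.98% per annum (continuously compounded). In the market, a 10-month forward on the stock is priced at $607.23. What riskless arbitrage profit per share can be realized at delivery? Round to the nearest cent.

PV(dividends) I = 7.64·e^(−0.0298·3/12) + 4.71·e^(−0.0298·7/12) = 12.2121
Fair forward F* = (S − I)·e^(rT) = (593.60 − 12.2121)·e^0.024833 = 581.3879 × 1.025144 = 596.0063
Market $607.23 > fair 596.0063: forward overpriced → cash-and-carry (borrow at r, buy the stock and collect the dividends, short the forward).
Profit at T = |F_mkt − F*| = |607.23 − 596.0063| = $11.22 per share

$11.22 per share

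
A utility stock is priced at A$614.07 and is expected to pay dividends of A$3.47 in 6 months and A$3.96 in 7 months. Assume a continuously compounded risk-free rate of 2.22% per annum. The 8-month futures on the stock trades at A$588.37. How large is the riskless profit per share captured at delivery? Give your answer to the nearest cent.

A$27.41 per share

PV(dividends) I = 3.47·e^(−0.0222·6/12) + 3.96·e^(−0.0222·7/12) = 7.3407
Fair futures F* = (S − I)·e^(rT) = (614.07 − 7.3407)·e^0.014800 = 606.7293 × 1.014910 = 615.7756
Market A$588.37 < fair 615.7756: forward underpriced → reverse cash-and-carry (short the stock, invest proceeds at r, pay the dividends, go long the forward).
Profit at T = |F_mkt − F*| = |588.37 − 615.7756| = A$27.41 per share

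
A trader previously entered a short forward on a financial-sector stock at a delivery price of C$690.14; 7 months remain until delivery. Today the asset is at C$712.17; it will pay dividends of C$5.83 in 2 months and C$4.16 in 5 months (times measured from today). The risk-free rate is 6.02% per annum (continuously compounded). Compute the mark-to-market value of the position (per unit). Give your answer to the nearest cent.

-C$36.02

PV(remaining dividends) I = 5.83·e^(−0.0602·2/12) + 4.16·e^(−0.0602·5/12) = 9.8287
Current forward F = (S − I)·e^(rT) = (712.17 − 9.8287)·e^(0.0602·7/12) = 702.3413 × 1.035741 = 727.4437
Value (long) = (F − K)·e^(−rT) = (727.4437 − 690.14) × 0.965493 = 36.0165
Short position value = −(long value) = -C$36.02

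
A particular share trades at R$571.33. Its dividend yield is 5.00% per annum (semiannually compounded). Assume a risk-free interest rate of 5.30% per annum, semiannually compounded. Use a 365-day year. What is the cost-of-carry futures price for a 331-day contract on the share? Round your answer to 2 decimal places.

F = S · (1+r/2)^(2T) / (1+q/2)^(2T)
= 571.33 × 1.048580 / 1.045803 = 571.33 × 1.002655
F = R$572.85

R$572.85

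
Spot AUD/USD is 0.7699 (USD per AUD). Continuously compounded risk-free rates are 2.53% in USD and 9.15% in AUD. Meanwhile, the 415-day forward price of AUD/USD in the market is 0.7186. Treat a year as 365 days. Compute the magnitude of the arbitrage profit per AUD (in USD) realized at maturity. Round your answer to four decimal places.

Fair forward: F* = S·e^(carry·T), with carry = (r_USD − r_AUD) = 0.0253 − 0.0915 = -0.0662
F* = 0.7699 · e^(-0.0662 × 415/365) = 0.7699 · e^-0.075268 = 0.7699 × 0.927495 = 0.7141
Market 0.7186 > fair 0.7141: forward overpriced → cash-and-carry (buy spot, short the forward).
At maturity, profit = |F_mkt − F*| = |0.7186 − 0.7141| = 0.0045 per AUD (in USD)

0.0045 per AUD (in USD)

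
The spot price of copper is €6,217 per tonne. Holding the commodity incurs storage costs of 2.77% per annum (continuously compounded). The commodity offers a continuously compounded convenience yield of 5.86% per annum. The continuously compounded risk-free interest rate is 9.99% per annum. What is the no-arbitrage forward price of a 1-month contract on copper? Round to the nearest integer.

€6,253 per tonne

Net carry = r + u − y = 0.0999 + 0.0277 − 0.0586 = 0.0690
F = S·e^((r+u−y)T) = 6217 · e^(0.0690 × 1/12) = 6217 · e^0.005750
= 6217 × 1.005767 = €6,253 per tonne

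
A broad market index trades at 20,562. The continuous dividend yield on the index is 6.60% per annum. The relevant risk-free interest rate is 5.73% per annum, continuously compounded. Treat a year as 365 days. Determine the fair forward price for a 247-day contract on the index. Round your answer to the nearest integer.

F = S·e^((r − q)T) = 20562 · e^((0.0573 − 0.0660) × 247/365)
= 20562 · e^-0.005887 = 20562 × 0.994130
F = 20,441

20,441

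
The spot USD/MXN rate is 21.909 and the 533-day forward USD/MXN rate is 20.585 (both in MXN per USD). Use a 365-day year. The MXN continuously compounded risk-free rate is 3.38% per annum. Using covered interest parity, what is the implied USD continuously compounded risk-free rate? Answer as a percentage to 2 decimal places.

7.65%

F = S·e^((r_MXN − r_USD)T) ⇒ r_USD = r_MXN − ln(F/S)/T
ln(20.585/21.909) = -0.062335; /(533/365) = -0.042687
r_USD = 0.0338 + 0.042687 = 0.076487
r_USD = 7.65%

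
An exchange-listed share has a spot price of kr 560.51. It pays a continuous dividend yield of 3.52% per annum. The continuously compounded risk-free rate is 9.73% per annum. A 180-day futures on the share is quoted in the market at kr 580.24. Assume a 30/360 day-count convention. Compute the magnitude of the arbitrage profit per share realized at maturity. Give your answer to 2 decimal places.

Fair futures: F* = S·e^(carry·T), with carry = (r − q) = 0.0973 − 0.0352 = 0.0621
F* = 560.51 · e^(0.0621 × 180/360) = 560.51 · e^0.031050 = 560.51 × 1.031537 = kr 578.1868
Market kr 580.24 > fair kr 578.1868: forward overpriced → cash-and-carry (buy spot, short the forward).
At maturity, profit = |F_mkt − F*| = |580.24 − 578.1868| = kr 2.05 per share

kr 2.05 per share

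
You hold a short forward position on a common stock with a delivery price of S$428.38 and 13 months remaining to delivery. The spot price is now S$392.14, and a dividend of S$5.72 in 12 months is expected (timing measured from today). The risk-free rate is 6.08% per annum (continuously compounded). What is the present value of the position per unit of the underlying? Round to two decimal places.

PV(remaining dividends) I = 5.72·e^(−0.0608·12/12) = 5.3826
Current forward F = (S − I)·e^(rT) = (392.14 − 5.3826)·e^(0.0608·13/12) = 386.7574 × 1.068084 = 413.0894
Value (long) = (F − K)·e^(−rT) = (413.0894 − 428.38) × 0.936256 = -14.3159
Short position value = −(long value) = S$14.32

S$14.32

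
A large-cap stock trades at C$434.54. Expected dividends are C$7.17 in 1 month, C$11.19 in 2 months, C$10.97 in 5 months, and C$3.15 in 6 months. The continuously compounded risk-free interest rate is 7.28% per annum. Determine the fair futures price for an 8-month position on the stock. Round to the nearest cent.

PV(dividends) I = 7.17·e^(−0.0728·1/12) + 11.19·e^(−0.0728·2/12) + 10.97·e^(−0.0728·5/12) + 3.15·e^(−0.0728·6/12)
I = 7.1266 + 11.0550 + 10.6422 + 3.0374 = 31.8612
F = (S − I)·e^(rT) = (434.54 − 31.8612) · e^(0.0728·8/12)
= 402.6788 · e^0.048533 = 402.6788 × 1.049730 = C$422.70

C$422.70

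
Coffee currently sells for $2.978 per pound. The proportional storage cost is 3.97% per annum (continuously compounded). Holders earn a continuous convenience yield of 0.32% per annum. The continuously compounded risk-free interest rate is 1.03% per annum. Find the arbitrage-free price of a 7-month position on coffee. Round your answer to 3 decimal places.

$3.060 per pound

Net carry = r + u − y = 0.0103 + 0.0397 − 0.0032 = 0.0468
F = S·e^((r+u−y)T) = 2.978 · e^(0.0468 × 7/12) = 2.978 · e^0.027300
= 2.978 × 1.027676 = $3.060 per pound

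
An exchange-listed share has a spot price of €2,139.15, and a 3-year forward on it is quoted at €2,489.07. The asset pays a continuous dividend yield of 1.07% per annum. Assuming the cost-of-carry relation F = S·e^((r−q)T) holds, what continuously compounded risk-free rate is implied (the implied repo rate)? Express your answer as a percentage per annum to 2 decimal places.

6.12%

From F = S·e^((r−q)T): (r − q) = ln(F/S)/T
ln(2489.07/2139.15) = ln(1.163579) = 0.151501
(r − q) = 0.151501 / (3) = 0.050500
r = ln(F/S)/T + q = 0.050500 + 0.0107 = 0.061200
r = 6.12%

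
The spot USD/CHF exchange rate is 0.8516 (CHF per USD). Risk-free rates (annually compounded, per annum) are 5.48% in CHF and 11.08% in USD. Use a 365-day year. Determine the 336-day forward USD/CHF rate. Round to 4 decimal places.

0.8120

By covered interest parity, F = S · (1+r_CHF)^T / (1+r_USD)^T
= 0.8516 × 1.050338 / 1.101565 = 0.8516 × 0.953496
F = 0.8120 CHF per USD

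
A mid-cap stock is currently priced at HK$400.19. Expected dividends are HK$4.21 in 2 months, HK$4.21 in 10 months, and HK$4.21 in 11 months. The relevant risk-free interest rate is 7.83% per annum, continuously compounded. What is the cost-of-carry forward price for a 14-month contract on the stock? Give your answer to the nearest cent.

HK$425.30

PV(dividends) I = 4.21·e^(−0.0783·2/12) + 4.21·e^(−0.0783·10/12) + 4.21·e^(−0.0783·11/12)
I = 4.1554 + 3.9441 + 3.9184 = 12.0179
F = (S − I)·e^(rT) = (400.19 − 12.0179) · e^(0.0783·14/12)
= 388.1721 · e^0.091350 = 388.1721 × 1.095652 = HK$425.30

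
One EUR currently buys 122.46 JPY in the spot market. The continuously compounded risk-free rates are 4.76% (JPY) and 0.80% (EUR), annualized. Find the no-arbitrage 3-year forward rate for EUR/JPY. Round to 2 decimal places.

137.91

F = S·e^((r_JPY − r_EUR)T) = 122.46 · e^((0.0476 − 0.0080) × 3)
= 122.46 · e^0.118800 = 122.46 × 1.126145
F = 137.91 JPY per EUR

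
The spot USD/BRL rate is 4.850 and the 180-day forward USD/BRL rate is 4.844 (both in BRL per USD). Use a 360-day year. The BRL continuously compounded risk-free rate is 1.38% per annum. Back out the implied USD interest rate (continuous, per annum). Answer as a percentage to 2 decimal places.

F = S·e^((r_BRL − r_USD)T) ⇒ r_USD = r_BRL − ln(F/S)/T
ln(4.844/4.850) = -0.001238; /(180/360) = -0.002476
r_USD = 0.0138 + 0.002476 = 0.016276
r_USD = 1.63%

1.63%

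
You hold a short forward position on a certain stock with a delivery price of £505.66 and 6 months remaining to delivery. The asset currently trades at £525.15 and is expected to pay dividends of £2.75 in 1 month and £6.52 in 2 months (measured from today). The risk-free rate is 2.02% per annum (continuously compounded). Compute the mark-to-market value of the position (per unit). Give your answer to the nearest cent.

PV(remaining dividends) I = 2.75·e^(−0.0202·1/12) + 6.52·e^(−0.0202·2/12) = 9.2435
Current forward F = (S − I)·e^(rT) = (525.15 − 9.2435)·e^(0.0202·6/12) = 515.9065 × 1.010151 = 521.1435
Value (long) = (F − K)·e^(−rT) = (521.1435 − 505.66) × 0.989951 = 15.3279
Short position value = −(long value) = -£15.33

-£15.33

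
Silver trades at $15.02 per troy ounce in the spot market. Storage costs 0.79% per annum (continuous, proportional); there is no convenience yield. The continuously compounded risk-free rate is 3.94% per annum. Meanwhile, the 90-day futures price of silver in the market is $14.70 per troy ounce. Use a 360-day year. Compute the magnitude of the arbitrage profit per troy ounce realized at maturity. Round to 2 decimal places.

$0.50 per troy ounce

Fair futures: F* = S·e^(carry·T), with carry = (r + u) = 0.0394 + 0.0079 = 0.0473
F* = 15.02 · e^(0.0473 × 90/360) = 15.02 · e^0.011825 = 15.02 × 1.011895 = $15.1987
Market $14.70 < fair $15.1987: forward underpriced → reverse cash-and-carry (short spot, go long the forward).
At maturity, profit = |F_mkt − F*| = |14.70 − 15.1987| = $0.50 per troy ounce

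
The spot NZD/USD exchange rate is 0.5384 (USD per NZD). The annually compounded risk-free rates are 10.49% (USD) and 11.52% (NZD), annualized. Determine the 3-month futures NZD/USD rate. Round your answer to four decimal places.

By covered interest parity, F = S · (1+r_USD)^T / (1+r_NZD)^T
= 0.5384 × 1.025252 / 1.027633 = 0.5384 × 0.997683
F = 0.5372 USD per NZD

0.5372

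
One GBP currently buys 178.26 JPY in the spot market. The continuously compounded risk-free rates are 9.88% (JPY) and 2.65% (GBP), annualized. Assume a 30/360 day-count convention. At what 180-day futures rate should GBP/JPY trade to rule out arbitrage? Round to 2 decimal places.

F = S·e^((r_JPY − r_GBP)T) = 178.26 · e^((0.0988 − 0.0265) × 180/360)
= 178.26 · e^0.036150 = 178.26 × 1.036811
F = 184.82 JPY per GBP

184.82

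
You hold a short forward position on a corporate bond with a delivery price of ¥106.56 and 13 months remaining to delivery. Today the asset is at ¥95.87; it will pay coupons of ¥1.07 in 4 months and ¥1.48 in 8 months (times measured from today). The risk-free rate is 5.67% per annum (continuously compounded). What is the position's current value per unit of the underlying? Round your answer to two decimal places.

PV(remaining coupons) I = 1.07·e^(−0.0567·4/12) + 1.48·e^(−0.0567·8/12) = 2.4751
Current forward F = (S − I)·e^(rT) = (95.87 − 2.4751)·e^(0.0567·13/12) = 93.3949 × 1.063351 = 99.3116
Value (long) = (F − K)·e^(−rT) = (99.3116 − 106.56) × 0.940423 = -6.8166
Short position value = −(long value) = ¥6.82

¥6.82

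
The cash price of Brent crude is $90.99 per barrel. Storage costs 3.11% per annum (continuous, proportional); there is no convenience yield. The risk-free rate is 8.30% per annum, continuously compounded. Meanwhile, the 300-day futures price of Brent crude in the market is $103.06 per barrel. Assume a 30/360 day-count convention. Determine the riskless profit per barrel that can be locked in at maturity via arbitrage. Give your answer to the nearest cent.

$2.99 per barrel

Fair futures: F* = S·e^(carry·T), with carry = (r + u) = 0.0830 + 0.0311 = 0.1141
F* = 90.99 · e^(0.1141 × 300/360) = 90.99 · e^0.095083 = 90.99 × 1.099750 = $100.0663
Market $103.06 > fair $100.0663: forward overpriced → cash-and-carry (buy spot, short the forward).
At maturity, profit = |F_mkt − F*| = |103.06 − 100.0663| = $2.99 per barrel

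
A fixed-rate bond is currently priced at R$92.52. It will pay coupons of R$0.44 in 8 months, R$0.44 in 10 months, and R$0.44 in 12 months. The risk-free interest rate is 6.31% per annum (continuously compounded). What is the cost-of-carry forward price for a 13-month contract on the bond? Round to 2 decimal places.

PV(coupons) I = 0.44·e^(−0.0631·8/12) + 0.44·e^(−0.0631·10/12) + 0.44·e^(−0.0631·12/12)
I = 0.4219 + 0.4175 + 0.4131 = 1.2525
F = (S − I)·e^(rT) = (92.52 − 1.2525) · e^(0.0631·13/12)
= 91.2675 · e^0.068358 = 91.2675 × 1.070749 = R$97.72

R$97.72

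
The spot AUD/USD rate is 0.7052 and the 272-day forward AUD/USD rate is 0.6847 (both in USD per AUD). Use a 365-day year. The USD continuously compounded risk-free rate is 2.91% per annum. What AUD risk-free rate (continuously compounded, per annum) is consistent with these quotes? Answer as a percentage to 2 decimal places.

F = S·e^((r_USD − r_AUD)T) ⇒ r_AUD = r_USD − ln(F/S)/T
ln(0.6847/0.7052) = -0.029501; /(272/365) = -0.039588
r_AUD = 0.0291 + 0.039588 = 0.068688
r_AUD = 6.87%

6.87%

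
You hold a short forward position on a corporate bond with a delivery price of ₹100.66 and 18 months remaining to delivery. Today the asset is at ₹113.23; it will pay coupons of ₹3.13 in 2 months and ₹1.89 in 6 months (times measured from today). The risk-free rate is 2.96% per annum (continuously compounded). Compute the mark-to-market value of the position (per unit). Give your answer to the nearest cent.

-₹11.96

PV(remaining coupons) I = 3.13·e^(−0.0296·2/12) + 1.89·e^(−0.0296·6/12) = 4.9768
Current forward F = (S − I)·e^(rT) = (113.23 − 4.9768)·e^(0.0296·18/12) = 108.2532 × 1.045400 = 113.1679
Value (long) = (F − K)·e^(−rT) = (113.1679 − 100.66) × 0.956571 = 11.9647
Short position value = −(long value) = -₹11.96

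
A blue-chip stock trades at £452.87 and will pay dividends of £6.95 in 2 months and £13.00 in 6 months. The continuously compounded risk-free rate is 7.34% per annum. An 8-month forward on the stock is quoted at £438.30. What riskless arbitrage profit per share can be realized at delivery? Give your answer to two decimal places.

PV(dividends) I = 6.95·e^(−0.0734·2/12) + 13.00·e^(−0.0734·6/12) = 19.3970
Fair forward F* = (S − I)·e^(rT) = (452.87 − 19.3970)·e^0.048933 = 433.4730 × 1.050150 = 455.2117
Market £438.30 < fair 455.2117: forward underpriced → reverse cash-and-carry (short the stock, invest proceeds at r, pay the dividends, go long the forward).
Profit at T = |F_mkt − F*| = |438.30 − 455.2117| = £16.91 per share

£16.91 per share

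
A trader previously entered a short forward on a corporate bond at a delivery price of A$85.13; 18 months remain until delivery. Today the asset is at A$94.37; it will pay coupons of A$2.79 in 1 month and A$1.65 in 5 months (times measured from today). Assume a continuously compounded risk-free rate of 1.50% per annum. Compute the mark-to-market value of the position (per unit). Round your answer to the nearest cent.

PV(remaining coupons) I = 2.79·e^(−0.0150·1/12) + 1.65·e^(−0.0150·5/12) = 4.4262
Current forward F = (S − I)·e^(rT) = (94.37 − 4.4262)·e^(0.0150·18/12) = 89.9438 × 1.022755 = 91.9905
Value (long) = (F − K)·e^(−rT) = (91.9905 − 85.13) × 0.977751 = 6.7079
Short position value = −(long value) = -A$6.71

-A$6.71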